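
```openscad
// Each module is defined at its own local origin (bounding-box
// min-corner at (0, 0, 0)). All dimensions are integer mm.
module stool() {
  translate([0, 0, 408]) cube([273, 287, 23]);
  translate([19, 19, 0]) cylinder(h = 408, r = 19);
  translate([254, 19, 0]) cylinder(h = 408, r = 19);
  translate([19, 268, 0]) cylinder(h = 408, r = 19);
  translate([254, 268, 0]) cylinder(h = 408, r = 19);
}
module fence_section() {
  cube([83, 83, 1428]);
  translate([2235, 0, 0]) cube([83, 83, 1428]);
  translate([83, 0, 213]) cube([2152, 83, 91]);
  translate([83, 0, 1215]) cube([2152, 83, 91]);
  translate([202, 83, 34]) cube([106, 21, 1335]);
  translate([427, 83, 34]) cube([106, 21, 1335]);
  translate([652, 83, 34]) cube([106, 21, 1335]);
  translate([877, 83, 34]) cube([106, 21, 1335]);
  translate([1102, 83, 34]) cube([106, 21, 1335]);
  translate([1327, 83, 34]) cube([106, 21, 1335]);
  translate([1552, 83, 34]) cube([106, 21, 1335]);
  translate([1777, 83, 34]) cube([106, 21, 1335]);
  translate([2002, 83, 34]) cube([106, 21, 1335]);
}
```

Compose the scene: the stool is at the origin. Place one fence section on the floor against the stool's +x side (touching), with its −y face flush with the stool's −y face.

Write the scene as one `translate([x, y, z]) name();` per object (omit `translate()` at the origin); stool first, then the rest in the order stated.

stool();
translate([273, 0, 0]) fence_section();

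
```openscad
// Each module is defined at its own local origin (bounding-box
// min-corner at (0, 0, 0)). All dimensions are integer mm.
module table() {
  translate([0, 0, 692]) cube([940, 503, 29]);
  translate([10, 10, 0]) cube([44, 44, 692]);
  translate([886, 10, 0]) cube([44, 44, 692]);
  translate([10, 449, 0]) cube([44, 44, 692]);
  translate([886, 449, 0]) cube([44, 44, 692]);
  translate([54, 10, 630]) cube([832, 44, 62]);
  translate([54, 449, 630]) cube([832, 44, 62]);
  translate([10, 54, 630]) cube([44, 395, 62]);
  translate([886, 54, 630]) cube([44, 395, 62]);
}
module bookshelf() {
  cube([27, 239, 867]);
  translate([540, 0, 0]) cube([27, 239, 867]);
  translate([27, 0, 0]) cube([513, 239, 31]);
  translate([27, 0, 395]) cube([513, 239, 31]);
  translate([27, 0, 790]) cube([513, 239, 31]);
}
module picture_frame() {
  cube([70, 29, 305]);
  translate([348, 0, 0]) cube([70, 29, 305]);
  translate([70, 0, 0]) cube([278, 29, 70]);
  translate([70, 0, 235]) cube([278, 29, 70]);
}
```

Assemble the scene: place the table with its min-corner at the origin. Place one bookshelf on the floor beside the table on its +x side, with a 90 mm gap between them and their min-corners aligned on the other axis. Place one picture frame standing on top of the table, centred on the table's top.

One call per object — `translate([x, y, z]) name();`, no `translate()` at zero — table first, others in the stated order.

table();
translate([1030, 0, 0]) bookshelf();
translate([261, 237, 721]) picture_frame();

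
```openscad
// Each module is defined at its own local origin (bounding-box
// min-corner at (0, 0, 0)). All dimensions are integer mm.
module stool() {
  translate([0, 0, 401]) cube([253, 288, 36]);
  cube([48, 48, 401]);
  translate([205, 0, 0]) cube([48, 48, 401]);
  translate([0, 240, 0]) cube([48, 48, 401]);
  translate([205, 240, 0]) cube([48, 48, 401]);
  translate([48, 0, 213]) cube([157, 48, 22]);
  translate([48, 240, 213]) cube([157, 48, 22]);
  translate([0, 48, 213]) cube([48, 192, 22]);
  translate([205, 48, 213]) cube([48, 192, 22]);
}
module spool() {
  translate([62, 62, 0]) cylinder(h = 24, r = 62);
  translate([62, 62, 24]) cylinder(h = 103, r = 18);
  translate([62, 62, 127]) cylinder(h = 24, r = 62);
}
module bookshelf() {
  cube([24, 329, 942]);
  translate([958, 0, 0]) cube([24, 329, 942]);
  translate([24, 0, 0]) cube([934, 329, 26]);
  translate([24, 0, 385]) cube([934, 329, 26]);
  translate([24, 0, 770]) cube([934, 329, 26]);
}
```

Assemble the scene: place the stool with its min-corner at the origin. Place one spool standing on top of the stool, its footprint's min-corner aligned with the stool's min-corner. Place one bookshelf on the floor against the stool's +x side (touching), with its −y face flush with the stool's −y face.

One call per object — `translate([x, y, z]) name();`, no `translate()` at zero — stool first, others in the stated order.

stool();
translate([0, 0, 437]) spool();
translate([253, 0, 0]) bookshelf();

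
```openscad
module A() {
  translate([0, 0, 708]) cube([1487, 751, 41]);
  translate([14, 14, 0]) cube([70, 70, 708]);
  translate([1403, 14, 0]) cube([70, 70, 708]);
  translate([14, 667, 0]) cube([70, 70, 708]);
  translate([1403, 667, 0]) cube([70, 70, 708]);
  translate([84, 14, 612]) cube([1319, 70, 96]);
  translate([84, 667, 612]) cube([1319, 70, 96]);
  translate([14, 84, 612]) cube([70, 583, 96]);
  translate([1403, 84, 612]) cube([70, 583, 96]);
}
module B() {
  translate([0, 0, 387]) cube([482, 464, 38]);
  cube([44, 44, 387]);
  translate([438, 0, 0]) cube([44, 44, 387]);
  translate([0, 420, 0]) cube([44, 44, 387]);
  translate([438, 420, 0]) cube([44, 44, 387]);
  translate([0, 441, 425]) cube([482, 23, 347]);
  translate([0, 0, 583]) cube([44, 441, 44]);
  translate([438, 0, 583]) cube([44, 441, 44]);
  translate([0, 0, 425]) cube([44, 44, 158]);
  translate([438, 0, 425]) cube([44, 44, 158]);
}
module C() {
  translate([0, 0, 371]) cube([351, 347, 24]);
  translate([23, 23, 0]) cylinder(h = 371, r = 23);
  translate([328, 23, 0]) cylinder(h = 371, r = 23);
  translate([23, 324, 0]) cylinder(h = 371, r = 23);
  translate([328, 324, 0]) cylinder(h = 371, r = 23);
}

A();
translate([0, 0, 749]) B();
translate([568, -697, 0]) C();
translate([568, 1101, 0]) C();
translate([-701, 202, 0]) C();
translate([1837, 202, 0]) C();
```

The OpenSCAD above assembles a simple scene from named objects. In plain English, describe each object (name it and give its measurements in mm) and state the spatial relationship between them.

A is a table: top 1487 mm (x) × 751 mm (y), 41 mm thick, upper face at z = 749 mm, on four 70×70 mm square legs, each inset 14 mm from the nearest pair of top edges, running from z = 0 to the bottom of the top. Four apron rails, 70 mm thick and 96 mm tall, run between adjacent legs with their top edges flush with the underside of the top and their outer faces flush with the legs' outer faces.

B is a chair. The seat is a 482×464×38 mm slab with its top at z = 425 mm, on four 44×44 mm corner legs (flush with the seat edges, standing on z = 0). A flat backrest 23 mm thick, 347 mm tall, spans the full seat width and rises from the seat top along its +y edge, rear face flush with the rear of the seat. Two armrests of 44×44 mm section run along each side from the seat's front edge to the front of the backrest, top faces 202 mm above the seat top and outer faces flush with the seat's x-edges; a 44×44 mm post under the front of each armrest stands on the seat at the front corner.

C is a four-legged stool. The seat is 351×347 mm, 24 mm thick, top at z = 395 mm. It stands on four round legs, each 46 mm in diameter, from z = 0 to the seat underside, each leg's axis is inset half a diameter from the nearest pair of seat edges (so the leg's bounding box is flush with the corner).

The chair is on top of the table. Four stools sit around the table at the −y, +y, −x, +x sides.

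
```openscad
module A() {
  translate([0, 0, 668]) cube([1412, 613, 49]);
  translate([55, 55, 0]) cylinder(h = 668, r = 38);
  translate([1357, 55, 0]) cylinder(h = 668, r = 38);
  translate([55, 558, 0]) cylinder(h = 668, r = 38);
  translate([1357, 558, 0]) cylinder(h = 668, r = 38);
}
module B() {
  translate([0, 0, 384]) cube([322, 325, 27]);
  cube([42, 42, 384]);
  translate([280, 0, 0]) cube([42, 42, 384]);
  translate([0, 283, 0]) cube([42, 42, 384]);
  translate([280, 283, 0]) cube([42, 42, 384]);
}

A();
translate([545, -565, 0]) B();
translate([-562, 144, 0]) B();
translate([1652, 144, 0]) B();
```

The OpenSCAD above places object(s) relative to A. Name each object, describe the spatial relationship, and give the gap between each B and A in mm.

Each stool's nearest face is 240 mm from the table's bounding box.

A is a table. B is a stool. Three stools sit around the table at the −y, −x, +x sides. The gap between each stool and the table is 240 mm.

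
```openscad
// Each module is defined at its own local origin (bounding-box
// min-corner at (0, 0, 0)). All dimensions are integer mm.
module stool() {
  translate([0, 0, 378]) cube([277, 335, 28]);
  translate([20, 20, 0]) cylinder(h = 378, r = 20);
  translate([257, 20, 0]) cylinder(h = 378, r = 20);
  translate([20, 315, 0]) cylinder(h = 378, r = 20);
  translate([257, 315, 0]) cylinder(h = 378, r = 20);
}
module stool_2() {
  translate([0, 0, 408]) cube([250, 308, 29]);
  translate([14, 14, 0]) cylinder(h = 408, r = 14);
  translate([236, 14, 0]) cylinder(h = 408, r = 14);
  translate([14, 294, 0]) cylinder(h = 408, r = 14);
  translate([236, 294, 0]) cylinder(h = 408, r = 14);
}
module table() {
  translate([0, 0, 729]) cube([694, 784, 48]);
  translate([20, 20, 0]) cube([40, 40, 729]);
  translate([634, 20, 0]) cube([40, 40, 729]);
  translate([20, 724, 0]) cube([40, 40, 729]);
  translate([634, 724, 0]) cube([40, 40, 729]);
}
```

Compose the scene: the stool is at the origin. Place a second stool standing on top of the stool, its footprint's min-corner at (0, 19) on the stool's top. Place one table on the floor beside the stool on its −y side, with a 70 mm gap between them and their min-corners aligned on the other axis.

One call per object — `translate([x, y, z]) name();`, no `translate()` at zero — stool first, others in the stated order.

stool();
translate([0, 19, 406]) stool_2();
translate([0, -854, 0]) table();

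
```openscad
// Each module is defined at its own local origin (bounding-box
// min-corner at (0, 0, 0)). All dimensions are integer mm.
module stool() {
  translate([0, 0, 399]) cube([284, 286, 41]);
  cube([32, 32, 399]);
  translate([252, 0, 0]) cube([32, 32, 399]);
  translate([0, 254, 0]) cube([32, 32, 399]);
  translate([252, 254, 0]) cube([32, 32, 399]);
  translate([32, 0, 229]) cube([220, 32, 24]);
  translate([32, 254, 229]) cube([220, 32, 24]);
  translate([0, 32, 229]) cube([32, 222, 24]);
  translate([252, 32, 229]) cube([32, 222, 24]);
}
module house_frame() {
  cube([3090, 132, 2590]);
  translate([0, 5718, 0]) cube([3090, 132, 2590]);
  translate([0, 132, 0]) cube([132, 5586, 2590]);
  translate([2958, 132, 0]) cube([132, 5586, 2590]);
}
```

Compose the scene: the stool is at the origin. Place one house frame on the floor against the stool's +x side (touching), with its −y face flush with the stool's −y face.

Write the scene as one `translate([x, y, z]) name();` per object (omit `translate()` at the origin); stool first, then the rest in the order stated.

stool();
translate([284, 0, 0]) house_frame();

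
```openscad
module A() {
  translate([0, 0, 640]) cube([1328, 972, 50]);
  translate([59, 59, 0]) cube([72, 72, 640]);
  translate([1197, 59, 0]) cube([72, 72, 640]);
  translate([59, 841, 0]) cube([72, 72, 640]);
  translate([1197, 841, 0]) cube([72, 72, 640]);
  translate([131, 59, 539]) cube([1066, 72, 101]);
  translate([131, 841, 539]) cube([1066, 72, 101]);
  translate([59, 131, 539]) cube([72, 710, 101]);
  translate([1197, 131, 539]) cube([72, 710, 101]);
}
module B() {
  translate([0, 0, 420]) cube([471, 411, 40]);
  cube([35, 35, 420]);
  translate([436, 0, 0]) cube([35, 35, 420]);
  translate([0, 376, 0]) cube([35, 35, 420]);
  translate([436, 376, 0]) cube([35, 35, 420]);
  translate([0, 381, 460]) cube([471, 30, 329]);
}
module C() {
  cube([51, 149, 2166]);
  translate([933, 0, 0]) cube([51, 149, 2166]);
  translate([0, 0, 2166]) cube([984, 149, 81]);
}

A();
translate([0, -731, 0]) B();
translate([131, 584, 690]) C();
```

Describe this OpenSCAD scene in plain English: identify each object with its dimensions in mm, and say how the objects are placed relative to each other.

A is a table: top 1328 mm (x) × 972 mm (y), 50 mm thick, upper face at z = 690 mm, on four 72×72 mm square legs, each inset 59 mm from the nearest pair of top edges, running from z = 0 to the bottom of the top. Four apron rails, 72 mm thick and 101 mm tall, run between adjacent legs with their top edges flush with the underside of the top and their outer faces flush with the legs' outer faces.

B is a chair. The seat is a 471×411×40 mm slab with its top at z = 460 mm, on four 35×35 mm corner legs (flush with the seat edges, standing on z = 0). A flat backrest 30 mm thick, 329 mm tall, spans the full seat width and rises from the seat top along its +y edge, rear face flush with the rear of the seat.

C is a door frame. The clear opening is 882 mm wide and 2166 mm high. Two 51 mm wide jambs, 149 mm deep, stand either side of the opening from the floor to the top of the opening. A 81 mm thick head sits across the top of both jambs, spanning the full outside width of the frame.

The chair is on the floor beside the table on its −y side. The door frame is on top of the table.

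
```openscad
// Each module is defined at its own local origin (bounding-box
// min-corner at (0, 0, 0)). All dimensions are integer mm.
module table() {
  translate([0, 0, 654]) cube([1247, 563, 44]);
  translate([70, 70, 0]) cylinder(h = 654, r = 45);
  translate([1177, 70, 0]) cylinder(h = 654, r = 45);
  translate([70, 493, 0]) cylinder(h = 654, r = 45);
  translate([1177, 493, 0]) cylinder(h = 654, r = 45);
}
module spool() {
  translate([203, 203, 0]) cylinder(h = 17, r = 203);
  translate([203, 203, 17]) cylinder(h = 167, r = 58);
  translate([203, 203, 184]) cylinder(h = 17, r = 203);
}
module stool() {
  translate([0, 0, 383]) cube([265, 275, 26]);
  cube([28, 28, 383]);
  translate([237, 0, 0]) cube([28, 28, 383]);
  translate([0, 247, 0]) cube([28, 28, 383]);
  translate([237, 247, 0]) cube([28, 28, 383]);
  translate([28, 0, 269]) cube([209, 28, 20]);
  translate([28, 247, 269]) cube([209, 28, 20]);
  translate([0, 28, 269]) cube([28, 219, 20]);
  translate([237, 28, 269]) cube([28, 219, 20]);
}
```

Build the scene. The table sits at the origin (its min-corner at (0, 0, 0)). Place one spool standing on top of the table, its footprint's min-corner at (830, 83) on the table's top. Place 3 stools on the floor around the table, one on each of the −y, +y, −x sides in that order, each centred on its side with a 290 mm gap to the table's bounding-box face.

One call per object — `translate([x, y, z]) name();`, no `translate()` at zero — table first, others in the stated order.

table();
translate([830, 83, 698]) spool();
translate([491, -565, 0]) stool();
translate([491, 853, 0]) stool();
translate([-555, 144, 0]) stool();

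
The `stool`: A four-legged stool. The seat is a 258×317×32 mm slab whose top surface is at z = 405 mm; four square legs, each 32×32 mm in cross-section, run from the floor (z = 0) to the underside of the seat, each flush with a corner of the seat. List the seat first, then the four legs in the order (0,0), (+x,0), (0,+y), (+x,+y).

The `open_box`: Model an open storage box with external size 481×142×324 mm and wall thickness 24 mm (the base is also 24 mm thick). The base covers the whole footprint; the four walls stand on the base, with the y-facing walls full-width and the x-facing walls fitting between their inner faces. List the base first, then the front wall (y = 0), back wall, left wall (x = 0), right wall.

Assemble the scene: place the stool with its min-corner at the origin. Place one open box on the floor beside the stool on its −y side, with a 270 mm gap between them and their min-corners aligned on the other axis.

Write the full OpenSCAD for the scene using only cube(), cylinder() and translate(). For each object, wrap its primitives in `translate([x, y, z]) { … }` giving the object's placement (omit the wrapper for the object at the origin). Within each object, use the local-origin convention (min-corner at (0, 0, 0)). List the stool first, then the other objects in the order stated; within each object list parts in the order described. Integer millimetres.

translate([0, 0, 373]) cube([258, 317, 32]);
cube([32, 32, 373]);
translate([226, 0, 0]) cube([32, 32, 373]);
translate([0, 285, 0]) cube([32, 32, 373]);
translate([226, 285, 0]) cube([32, 32, 373]);
translate([0, -412, 0]) {
  cube([481, 142, 24]);
  translate([0, 0, 24]) cube([481, 24, 300]);
  translate([0, 118, 24]) cube([481, 24, 300]);
  translate([0, 24, 24]) cube([24, 94, 300]);
  translate([457, 24, 24]) cube([24, 94, 300]);
}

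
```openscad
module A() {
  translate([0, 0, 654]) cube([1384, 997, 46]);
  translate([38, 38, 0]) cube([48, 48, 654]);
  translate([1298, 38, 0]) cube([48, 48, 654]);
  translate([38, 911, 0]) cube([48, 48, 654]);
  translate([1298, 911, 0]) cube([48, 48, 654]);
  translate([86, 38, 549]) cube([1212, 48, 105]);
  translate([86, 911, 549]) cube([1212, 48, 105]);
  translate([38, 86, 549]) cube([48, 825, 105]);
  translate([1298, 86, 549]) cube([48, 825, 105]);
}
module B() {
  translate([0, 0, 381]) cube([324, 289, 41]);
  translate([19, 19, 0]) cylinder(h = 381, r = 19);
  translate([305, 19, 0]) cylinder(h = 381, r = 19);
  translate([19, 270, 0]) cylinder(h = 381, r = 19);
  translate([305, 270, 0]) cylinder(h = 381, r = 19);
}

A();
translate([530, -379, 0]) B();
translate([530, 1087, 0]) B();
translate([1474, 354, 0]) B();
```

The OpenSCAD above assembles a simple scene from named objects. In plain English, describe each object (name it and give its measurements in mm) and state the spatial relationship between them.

A is a table: top 1384 mm (x) × 997 mm (y), 46 mm thick, upper face at z = 700 mm, on four 48×48 mm square legs, each inset 38 mm from the nearest pair of top edges, running from z = 0 to the bottom of the top. Four apron rails, 48 mm thick and 105 mm tall, run between adjacent legs with their top edges flush with the underside of the top and their outer faces flush with the legs' outer faces.

B is a four-legged stool. The seat is 324×289 mm, 41 mm thick, top at z = 422 mm. It stands on four round legs, each 38 mm in diameter, from z = 0 to the seat underside, each leg's axis is inset half a diameter from the nearest pair of seat edges (so the leg's bounding box is flush with the corner).

Three stools sit around the table at the −y, +y, +x sides.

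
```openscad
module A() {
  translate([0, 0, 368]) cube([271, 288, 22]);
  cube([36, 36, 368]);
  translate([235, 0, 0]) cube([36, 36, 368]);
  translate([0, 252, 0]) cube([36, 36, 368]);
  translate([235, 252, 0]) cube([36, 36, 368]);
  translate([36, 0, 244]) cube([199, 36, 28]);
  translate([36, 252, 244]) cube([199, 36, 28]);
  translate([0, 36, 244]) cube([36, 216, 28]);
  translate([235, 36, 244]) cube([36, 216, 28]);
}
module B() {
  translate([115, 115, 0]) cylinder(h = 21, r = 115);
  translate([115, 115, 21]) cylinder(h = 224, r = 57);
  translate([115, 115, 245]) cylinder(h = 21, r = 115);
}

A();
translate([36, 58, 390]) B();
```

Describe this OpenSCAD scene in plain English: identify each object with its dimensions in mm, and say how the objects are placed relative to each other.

A is a simple wooden stool: a rectangular seat 271 mm (x) by 288 mm (y), 22 mm thick, top face at z = 390 mm, on four square legs, each 36×36 mm in cross-section. The legs rest on z = 0, each flush with a corner of the seat. Four stretchers, 36 mm wide and 28 mm tall, connect adjacent legs with their undersides at z = 244 mm, each running between the inner faces of the legs it joins and aligned with the legs' outer faces on the other axis.

B is a spool: two coaxial disc flanges of radius 115 mm and thickness 21 mm, joined by a core cylinder of radius 57 mm and height 224 mm. The lower flange rests on z = 0 and the three cylinders share a vertical axis.

The spool is on top of the stool.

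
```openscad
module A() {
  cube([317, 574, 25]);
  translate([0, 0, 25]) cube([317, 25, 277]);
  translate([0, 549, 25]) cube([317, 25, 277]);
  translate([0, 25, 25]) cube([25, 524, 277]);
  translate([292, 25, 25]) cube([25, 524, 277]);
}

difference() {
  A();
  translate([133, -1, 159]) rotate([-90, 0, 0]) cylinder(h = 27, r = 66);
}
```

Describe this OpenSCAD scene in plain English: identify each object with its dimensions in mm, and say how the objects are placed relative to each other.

A is an open-topped rectangular box: outside dimensions 317×574×302 mm, with a uniform wall and base thickness of 25 mm. The base is a full 317×574 slab on the floor; four walls sit on top of the base. The front and back walls (the −y and +y sides) span the full width; the two side walls fit between them.

The open box has a circular hole of radius 66 mm through its front wall, centred at (x = 133, z = 159).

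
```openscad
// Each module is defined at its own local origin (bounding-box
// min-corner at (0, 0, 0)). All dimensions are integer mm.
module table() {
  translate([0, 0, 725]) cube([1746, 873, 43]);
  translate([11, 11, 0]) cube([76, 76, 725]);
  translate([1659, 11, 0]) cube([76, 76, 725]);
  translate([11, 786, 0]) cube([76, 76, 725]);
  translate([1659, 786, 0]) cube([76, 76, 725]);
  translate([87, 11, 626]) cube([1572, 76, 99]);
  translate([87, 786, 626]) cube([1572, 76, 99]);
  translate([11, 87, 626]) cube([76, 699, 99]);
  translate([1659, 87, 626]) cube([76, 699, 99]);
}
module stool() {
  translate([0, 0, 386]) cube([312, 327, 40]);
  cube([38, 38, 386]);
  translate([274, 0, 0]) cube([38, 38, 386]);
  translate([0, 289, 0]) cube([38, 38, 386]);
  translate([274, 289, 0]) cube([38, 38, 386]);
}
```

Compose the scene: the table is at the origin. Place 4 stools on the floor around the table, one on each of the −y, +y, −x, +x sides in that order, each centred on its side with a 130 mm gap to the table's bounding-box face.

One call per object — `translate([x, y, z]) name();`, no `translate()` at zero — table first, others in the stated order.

table();
translate([717, -457, 0]) stool();
translate([717, 1003, 0]) stool();
translate([-442, 273, 0]) stool();
translate([1876, 273, 0]) stool();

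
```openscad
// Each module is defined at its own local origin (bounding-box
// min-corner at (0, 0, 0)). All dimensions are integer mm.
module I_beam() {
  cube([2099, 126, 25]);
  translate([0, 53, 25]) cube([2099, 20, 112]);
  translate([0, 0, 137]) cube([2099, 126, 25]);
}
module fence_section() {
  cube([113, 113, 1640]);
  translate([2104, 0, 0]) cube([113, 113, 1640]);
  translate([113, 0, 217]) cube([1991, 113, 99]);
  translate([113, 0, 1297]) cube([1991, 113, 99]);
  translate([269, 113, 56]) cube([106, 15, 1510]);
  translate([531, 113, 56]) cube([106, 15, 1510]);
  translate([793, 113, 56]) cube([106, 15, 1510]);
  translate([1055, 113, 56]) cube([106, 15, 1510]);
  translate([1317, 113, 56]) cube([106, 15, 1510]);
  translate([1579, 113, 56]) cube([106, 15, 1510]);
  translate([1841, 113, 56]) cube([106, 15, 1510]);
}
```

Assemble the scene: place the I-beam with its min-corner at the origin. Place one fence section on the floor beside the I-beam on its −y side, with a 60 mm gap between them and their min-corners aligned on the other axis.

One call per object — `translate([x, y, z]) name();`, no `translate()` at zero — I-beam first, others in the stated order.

I_beam();
translate([0, -188, 0]) fence_section();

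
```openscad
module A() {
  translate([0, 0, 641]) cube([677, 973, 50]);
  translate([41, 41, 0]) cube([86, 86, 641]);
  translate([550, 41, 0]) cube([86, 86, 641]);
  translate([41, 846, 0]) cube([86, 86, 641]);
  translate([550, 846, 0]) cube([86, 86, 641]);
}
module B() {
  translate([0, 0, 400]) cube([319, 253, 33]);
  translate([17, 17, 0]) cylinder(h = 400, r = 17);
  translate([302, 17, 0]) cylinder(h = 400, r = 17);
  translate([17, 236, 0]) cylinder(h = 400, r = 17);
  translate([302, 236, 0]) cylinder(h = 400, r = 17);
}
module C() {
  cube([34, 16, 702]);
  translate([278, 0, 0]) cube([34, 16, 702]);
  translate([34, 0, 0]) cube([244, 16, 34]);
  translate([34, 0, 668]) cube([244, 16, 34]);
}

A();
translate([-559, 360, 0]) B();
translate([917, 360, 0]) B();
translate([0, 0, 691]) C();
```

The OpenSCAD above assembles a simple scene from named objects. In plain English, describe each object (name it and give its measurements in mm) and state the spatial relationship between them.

A is a rectangular dining table. The top is 677×973×50 mm with its upper surface at z = 691 mm. It stands on four 86×86 mm square legs, each inset 41 mm from the nearest pair of top edges, running from the floor to the underside of the top.

B is a simple wooden stool: a rectangular seat 319 mm (x) by 253 mm (y), 33 mm thick, top face at z = 433 mm, on four round legs, each 34 mm in diameter. The legs rest on z = 0, each leg's axis is inset half a diameter from the nearest pair of seat edges (so the leg's bounding box is flush with the corner).

C is a picture frame with a 244×634 mm rectangular opening (x by z) and a uniform 34 mm border on every side. Frame depth is 16 mm along y. It is built from two vertical stiles running the full outside height and two horizontal rails spanning the gap between the stiles.

Two stools sit around the table at the −x, +x sides. The picture frame is on top of the table.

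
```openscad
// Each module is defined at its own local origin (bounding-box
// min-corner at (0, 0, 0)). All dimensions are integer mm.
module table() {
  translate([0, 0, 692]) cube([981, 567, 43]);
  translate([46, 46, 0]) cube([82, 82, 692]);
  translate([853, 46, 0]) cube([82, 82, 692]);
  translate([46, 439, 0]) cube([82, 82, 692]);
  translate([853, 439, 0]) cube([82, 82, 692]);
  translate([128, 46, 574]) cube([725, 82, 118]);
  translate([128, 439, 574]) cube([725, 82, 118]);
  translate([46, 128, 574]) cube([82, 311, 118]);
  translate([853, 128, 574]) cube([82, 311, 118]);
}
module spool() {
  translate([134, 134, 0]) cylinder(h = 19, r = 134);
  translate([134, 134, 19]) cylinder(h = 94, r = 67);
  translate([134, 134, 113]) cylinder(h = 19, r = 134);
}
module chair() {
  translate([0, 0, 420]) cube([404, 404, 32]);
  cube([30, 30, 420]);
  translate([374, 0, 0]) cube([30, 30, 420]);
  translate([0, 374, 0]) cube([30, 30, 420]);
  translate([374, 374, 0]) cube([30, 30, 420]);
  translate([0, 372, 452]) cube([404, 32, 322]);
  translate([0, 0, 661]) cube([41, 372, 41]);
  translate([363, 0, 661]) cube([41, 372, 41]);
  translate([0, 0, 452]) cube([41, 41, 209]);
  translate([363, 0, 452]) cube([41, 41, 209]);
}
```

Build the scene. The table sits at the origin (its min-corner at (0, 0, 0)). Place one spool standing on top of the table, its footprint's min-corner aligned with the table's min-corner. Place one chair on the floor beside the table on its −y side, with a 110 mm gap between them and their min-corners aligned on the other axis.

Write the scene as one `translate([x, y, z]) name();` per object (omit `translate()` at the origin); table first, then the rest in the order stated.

table();
translate([0, 0, 735]) spool();
translate([0, -514, 0]) chair();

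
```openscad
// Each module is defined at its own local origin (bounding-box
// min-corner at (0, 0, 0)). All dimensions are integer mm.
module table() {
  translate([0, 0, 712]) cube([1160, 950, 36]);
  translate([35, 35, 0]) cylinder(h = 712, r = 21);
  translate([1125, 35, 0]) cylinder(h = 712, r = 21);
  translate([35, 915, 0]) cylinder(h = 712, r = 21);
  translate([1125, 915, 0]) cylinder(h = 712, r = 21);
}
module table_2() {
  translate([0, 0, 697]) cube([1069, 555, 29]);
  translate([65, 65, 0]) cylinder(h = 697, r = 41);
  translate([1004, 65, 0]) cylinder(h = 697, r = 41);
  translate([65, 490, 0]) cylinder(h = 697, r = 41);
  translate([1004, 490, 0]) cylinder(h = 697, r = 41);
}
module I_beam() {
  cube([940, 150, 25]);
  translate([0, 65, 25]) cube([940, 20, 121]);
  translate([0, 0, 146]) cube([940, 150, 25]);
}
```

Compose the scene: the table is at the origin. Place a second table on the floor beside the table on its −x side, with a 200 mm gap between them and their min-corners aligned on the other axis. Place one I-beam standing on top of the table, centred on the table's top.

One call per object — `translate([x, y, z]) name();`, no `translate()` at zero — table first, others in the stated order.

table();
translate([-1269, 0, 0]) table_2();
translate([110, 400, 748]) I_beam();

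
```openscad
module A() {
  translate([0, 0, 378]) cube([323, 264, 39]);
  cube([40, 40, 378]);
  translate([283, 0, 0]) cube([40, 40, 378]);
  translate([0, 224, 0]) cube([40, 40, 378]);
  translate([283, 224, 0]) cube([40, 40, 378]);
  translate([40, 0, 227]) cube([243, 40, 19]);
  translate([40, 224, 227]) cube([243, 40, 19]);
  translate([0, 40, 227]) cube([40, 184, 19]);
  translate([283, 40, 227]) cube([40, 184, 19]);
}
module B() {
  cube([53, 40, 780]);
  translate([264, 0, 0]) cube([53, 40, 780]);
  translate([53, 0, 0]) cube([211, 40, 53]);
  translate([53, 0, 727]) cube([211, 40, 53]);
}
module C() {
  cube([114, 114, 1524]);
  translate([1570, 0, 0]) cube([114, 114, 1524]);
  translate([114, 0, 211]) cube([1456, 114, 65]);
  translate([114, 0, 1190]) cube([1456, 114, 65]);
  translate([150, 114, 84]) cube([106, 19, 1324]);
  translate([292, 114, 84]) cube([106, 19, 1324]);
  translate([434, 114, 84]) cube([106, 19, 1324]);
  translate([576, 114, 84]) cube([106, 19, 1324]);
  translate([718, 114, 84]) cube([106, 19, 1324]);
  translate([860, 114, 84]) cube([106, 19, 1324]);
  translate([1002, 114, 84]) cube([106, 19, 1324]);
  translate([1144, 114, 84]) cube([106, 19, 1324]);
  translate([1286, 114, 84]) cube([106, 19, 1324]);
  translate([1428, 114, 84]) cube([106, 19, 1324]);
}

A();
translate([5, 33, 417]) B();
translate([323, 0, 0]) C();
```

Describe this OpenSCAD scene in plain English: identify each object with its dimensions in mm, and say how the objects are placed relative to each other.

A is a four-legged stool. The seat is 323×264 mm, 39 mm thick, top at z = 417 mm. It stands on four square legs, each 40×40 mm in cross-section, from z = 0 to the seat underside, each flush with a corner of the seat. Four stretchers, 40 mm wide and 19 mm tall, connect adjacent legs with their undersides at z = 227 mm, each running between the inner faces of the legs it joins and aligned with the legs' outer faces on the other axis.

B is a rectangular picture frame lying in the x–z plane (depth along y). The opening is 211 mm wide (x) by 674 mm tall (z), surrounded by a border 53 mm wide on all four sides. The frame is 40 mm deep and is made of two full-height vertical stiles with two horizontal rails fitted between them.

C is a fence section. Two 114×114 mm posts, 1524 mm tall, stand on the floor with a clear span of 1456 mm between their inner faces. Two horizontal rails of 114×65 mm section span the gap between the posts with their undersides at z = 211 mm and z = 1190 mm, flush with the posts' −y face. 10 pickets, each 106 mm wide, 19 mm thick and 1324 mm tall, are fixed to the +y face of the rails with their bottoms at z = 84 mm, evenly spaced across the span with equal gaps (rounded down to the nearest mm) at the −x end and between each pair — any rounding remainder accumulates at the +x end.

The picture frame is on top of the stool. The fence section is against the stool's +x side, with their −y faces flush.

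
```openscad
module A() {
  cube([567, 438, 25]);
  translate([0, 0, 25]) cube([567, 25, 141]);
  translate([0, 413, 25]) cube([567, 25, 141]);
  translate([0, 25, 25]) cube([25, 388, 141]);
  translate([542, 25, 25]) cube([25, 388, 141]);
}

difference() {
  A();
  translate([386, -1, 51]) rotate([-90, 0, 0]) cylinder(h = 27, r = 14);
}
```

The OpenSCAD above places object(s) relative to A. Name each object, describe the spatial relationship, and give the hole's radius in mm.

The subtracted cylinder has r = 14 mm.

A is an open box. The open box has a circular hole through its front wall. The hole's radius is 14 mm.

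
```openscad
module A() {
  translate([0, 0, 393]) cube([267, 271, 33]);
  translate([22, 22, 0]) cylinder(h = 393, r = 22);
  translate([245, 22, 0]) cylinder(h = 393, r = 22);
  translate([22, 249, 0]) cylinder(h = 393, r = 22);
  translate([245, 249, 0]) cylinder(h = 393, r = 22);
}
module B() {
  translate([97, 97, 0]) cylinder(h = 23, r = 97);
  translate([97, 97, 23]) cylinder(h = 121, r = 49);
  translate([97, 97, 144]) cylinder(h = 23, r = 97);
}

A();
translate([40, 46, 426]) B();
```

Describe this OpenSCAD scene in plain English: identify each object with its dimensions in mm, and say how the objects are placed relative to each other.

A is a four-legged stool. The seat is a 267×271×33 mm slab whose top surface is at z = 426 mm; four round legs, each 44 mm in diameter, run from the floor (z = 0) to the underside of the seat, each leg's axis is inset half a diameter from the nearest pair of seat edges (so the leg's bounding box is flush with the corner).

B is a spool: two coaxial disc flanges of radius 97 mm and thickness 23 mm, joined by a core cylinder of radius 49 mm and height 121 mm. The lower flange rests on z = 0 and the three cylinders share a vertical axis.

The spool is on top of the stool.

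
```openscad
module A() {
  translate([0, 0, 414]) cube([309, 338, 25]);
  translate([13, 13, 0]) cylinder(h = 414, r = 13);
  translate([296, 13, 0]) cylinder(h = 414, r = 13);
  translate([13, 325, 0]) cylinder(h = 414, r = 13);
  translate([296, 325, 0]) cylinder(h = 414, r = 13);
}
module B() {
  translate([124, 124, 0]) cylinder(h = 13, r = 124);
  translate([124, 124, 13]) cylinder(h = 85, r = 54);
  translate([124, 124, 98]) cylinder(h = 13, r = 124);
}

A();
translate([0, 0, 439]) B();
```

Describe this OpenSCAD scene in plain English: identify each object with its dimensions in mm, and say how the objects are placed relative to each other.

A is a simple wooden stool: a rectangular seat 309 mm (x) by 338 mm (y), 25 mm thick, top face at z = 439 mm, on four round legs, each 26 mm in diameter. The legs rest on z = 0, each leg's axis is inset half a diameter from the nearest pair of seat edges (so the leg's bounding box is flush with the corner).

B is a spool: two coaxial disc flanges of radius 124 mm and thickness 13 mm, joined by a core cylinder of radius 54 mm and height 85 mm. The lower flange rests on z = 0 and the three cylinders share a vertical axis.

The spool is on top of the stool.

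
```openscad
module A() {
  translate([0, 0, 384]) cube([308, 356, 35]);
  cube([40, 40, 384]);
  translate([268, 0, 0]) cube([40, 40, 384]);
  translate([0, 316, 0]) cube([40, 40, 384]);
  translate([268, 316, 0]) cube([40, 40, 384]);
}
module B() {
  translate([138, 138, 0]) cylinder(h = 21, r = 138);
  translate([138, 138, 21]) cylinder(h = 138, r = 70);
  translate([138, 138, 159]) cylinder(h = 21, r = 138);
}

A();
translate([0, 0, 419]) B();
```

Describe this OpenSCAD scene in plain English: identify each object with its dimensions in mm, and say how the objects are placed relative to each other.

A is a simple wooden stool: a rectangular seat 308 mm (x) by 356 mm (y), 35 mm thick, top face at z = 419 mm, on four square legs, each 40×40 mm in cross-section. The legs rest on z = 0, each flush with a corner of the seat.

B is a spool: two coaxial disc flanges of radius 138 mm and thickness 21 mm, joined by a core cylinder of radius 70 mm and height 138 mm. The lower flange rests on z = 0 and the three cylinders share a vertical axis.

The spool is on top of the stool.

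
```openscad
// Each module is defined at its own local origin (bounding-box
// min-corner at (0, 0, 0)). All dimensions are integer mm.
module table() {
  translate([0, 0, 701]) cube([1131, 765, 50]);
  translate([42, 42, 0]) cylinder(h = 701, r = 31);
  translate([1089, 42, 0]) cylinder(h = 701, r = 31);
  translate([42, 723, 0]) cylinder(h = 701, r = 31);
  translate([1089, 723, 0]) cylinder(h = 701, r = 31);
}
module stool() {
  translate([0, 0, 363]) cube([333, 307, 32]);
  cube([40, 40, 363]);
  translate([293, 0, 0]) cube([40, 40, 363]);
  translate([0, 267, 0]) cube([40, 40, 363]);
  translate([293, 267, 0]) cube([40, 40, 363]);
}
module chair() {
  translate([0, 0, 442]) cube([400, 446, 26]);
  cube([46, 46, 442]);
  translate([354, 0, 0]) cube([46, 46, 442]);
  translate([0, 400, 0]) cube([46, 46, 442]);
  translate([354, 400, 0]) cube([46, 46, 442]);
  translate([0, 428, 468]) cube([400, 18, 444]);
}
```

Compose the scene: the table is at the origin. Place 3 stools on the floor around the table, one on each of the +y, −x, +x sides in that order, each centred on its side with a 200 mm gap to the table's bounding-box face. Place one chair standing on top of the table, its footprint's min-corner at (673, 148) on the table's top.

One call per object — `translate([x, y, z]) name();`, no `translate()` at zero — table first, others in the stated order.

table();
translate([399, 965, 0]) stool();
translate([-533, 229, 0]) stool();
translate([1331, 229, 0]) stool();
translate([673, 148, 751]) chair();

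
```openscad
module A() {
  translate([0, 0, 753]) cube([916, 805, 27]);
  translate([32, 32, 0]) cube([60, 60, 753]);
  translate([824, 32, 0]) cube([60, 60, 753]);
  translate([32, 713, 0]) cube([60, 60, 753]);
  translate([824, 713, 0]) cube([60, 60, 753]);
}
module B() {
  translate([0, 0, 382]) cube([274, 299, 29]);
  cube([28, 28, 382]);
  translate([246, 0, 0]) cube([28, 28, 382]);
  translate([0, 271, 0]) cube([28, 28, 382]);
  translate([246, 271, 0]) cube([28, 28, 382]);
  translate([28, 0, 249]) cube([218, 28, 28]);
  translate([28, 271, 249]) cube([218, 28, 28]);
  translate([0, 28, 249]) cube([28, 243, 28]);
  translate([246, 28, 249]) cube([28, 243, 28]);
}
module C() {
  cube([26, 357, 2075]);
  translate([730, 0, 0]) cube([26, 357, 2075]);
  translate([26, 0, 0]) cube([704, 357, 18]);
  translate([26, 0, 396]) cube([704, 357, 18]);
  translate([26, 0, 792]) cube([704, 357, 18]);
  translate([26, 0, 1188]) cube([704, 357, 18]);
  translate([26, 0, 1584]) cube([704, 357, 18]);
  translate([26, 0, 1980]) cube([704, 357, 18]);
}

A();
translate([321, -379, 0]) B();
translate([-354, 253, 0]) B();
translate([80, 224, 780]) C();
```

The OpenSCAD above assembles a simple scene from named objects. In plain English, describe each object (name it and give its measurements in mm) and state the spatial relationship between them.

A is a rectangular dining table. The top is 916×805×27 mm with its upper surface at z = 780 mm. It stands on four 60×60 mm square legs, each inset 32 mm from the nearest pair of top edges, running from the floor to the underside of the top.

B is a simple wooden stool: a rectangular seat 274 mm (x) by 299 mm (y), 29 mm thick, top face at z = 411 mm, on four square legs, each 28×28 mm in cross-section. The legs rest on z = 0, each flush with a corner of the seat. Four stretchers, 28 mm wide and 28 mm tall, connect adjacent legs with their undersides at z = 249 mm, each running between the inner faces of the legs it joins and aligned with the legs' outer faces on the other axis.

C is an open bookshelf. Two side panels, each 26 mm thick, 357 mm deep and 2075 mm tall, stand 756 mm apart (outside-to-outside). Between them sit 6 shelves, each 18 mm thick and 357 mm deep, spanning the full gap between the sides. The bottom shelf rests on the floor (its underside at z = 0) and the clear gap between one shelf's top and the next shelf's underside is 378 mm.

Two stools sit around the table at the −y, −x sides. The bookshelf is on top of the table, centred.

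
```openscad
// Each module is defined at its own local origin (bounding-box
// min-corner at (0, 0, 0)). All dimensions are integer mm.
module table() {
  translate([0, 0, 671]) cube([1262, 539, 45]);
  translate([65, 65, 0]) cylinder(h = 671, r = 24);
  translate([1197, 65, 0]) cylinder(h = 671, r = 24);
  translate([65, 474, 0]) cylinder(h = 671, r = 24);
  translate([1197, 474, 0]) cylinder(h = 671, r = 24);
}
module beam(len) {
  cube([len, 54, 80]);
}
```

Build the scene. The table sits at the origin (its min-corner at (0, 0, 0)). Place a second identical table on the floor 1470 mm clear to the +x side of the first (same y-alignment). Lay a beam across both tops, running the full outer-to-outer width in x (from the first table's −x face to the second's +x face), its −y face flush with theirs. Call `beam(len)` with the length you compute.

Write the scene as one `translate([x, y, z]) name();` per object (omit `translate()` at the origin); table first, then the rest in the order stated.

table();
translate([2732, 0, 0]) table();
translate([0, 0, 716]) beam(3994);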